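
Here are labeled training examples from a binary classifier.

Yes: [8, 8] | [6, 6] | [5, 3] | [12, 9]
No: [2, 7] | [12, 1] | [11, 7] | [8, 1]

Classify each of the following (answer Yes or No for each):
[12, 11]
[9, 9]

Rule: |first − second| ≤ 3. This holds for each 'Yes' example and fails for each 'No' one.
[12, 11]: Yes (|12−11| = 1).
[9, 9]: Yes (|9−9| = 0).

Yes, Yes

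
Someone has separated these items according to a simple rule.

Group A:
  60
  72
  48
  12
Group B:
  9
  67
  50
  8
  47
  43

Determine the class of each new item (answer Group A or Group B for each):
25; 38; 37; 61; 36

Group B, Group B, Group B, Group B, Group A

The rule appears to be: multiple of 6.
25 — 25 = 6·4 + 1, hence Group B.
38 — 38 = 6·6 + 2, hence Group B.
37 — 37 = 6·6 + 1, hence Group B.
61 — 61 = 6·10 + 1, hence Group B.
36 — 36 = 6·6, hence Group A.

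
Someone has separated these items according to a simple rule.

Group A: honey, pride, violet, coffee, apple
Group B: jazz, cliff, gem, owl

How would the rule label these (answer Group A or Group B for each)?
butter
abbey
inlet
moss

Every 'Group A' example satisfies: has ≥ 2 vowels. None of the 'Group B' examples do.
Group A: butter, since 2 vowels.
Group A: abbey, since 2 vowels.
Group A: inlet, since 2 vowels.
Group B: moss, since 1 vowel.

Group A, Group A, Group A, Group B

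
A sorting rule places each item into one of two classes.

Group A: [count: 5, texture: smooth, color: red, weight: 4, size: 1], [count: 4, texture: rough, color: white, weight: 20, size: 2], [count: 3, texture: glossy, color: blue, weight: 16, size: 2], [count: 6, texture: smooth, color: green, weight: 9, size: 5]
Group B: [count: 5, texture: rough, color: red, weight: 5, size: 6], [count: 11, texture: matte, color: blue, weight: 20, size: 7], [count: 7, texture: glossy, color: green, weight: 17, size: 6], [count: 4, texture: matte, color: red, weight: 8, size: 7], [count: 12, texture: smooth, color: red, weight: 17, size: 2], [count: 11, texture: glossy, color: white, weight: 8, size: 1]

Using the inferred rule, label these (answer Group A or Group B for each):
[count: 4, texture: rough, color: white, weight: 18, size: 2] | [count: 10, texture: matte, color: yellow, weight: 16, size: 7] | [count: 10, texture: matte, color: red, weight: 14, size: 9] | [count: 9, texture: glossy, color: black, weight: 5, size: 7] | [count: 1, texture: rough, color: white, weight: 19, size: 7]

The simplest hypothesis consistent with all the labels is: count ≤ 6 AND size ≤ 5.
[count: 4, texture: rough, color: white, weight: 18, size: 2] → count = 4, size = 2 → Group A. [count: 10, texture: matte, color: yellow, weight: 16, size: 7] → count = 10, size = 7 → Group B. [count: 10, texture: matte, color: red, weight: 14, size: 9] → count = 10, size = 9 → Group B. [count: 9, texture: glossy, color: black, weight: 5, size: 7] → count = 9, size = 7 → Group B. [count: 1, texture: rough, color: white, weight: 19, size: 7] → count = 1, size = 7 → Group B.

Group A, Group B, Group B, Group B, Group B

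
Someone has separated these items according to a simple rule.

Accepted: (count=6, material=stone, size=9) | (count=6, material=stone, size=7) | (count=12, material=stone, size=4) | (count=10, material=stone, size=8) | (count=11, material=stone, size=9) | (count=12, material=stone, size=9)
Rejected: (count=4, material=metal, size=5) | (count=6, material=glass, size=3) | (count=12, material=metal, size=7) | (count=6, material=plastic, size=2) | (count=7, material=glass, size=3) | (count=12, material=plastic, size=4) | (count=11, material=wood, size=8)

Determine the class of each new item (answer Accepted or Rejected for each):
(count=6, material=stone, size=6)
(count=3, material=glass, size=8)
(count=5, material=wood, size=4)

Accepted, Rejected, Rejected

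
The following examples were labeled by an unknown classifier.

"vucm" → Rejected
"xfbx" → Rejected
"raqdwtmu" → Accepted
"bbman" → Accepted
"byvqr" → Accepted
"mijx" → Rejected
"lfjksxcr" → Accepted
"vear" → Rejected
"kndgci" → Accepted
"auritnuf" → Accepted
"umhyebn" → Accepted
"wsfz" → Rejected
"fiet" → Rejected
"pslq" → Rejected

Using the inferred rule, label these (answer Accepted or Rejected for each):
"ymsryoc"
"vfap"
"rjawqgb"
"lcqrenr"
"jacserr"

The rule appears to be: length ≥ 5.
"ymsryoc": length 7 — checks out, so Accepted.
"vfap": length 4 — doesn't qualify, so Rejected.
"rjawqgb": length 7 — checks out, so Accepted.
"lcqrenr": length 7 — checks out, so Accepted.
"jacserr": length 7 — checks out, so Accepted.

Accepted, Rejected, Accepted, Accepted, Accepted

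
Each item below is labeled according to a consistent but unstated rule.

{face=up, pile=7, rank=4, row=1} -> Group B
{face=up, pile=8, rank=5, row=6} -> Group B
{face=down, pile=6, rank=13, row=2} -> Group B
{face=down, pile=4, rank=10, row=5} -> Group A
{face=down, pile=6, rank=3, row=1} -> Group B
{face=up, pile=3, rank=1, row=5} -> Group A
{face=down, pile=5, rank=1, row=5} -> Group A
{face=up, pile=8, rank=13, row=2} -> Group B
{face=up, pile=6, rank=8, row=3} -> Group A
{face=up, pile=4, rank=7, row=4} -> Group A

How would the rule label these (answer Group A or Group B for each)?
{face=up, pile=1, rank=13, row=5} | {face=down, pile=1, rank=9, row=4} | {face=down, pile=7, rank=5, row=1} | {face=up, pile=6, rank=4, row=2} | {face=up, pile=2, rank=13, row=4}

Group A, Group A, Group B, Group B, Group A

Rule: row ≥ 3 AND row ≤ 5. This holds for each 'Group A' example and fails for each 'Group B' one.
{face=up, pile=1, rank=13, row=5}: Group A (row = 5). {face=down, pile=1, rank=9, row=4}: Group A (row = 4). {face=down, pile=7, rank=5, row=1}: Group B (row = 1). {face=up, pile=6, rank=4, row=2}: Group B (row = 2). {face=up, pile=2, rank=13, row=4}: Group A (row = 4).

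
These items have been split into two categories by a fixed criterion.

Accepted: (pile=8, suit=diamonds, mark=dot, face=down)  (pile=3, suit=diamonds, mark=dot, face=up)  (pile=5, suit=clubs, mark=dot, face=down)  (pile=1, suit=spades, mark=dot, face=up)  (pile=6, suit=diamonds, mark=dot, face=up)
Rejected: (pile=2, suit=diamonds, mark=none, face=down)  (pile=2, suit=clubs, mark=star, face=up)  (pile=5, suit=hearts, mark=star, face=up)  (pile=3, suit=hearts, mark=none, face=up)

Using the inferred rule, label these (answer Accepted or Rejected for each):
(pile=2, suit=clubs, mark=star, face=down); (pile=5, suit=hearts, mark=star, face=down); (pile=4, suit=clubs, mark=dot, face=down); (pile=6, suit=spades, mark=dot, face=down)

Rejected, Rejected, Accepted, Accepted

Rule: mark is dot. This holds for each 'Accepted' example and fails for each 'Rejected' one.
(pile=2, suit=clubs, mark=star, face=down): mark is star, does not fit → Rejected.
(pile=5, suit=hearts, mark=star, face=down): mark is star, does not fit → Rejected.
(pile=4, suit=clubs, mark=dot, face=down): mark is dot, satisfies this → Accepted.
(pile=6, suit=spades, mark=dot, face=down): mark is dot, satisfies this → Accepted.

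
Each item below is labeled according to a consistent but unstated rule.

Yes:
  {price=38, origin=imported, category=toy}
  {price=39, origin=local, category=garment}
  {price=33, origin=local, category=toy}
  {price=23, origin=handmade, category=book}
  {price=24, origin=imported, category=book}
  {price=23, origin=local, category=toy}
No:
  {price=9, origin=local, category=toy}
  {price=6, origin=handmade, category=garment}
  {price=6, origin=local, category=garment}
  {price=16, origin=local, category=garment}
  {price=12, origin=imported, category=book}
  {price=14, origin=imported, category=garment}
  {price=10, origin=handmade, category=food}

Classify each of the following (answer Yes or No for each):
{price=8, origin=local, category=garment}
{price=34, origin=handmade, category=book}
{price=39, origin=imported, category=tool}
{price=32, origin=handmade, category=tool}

No, Yes, Yes, Yes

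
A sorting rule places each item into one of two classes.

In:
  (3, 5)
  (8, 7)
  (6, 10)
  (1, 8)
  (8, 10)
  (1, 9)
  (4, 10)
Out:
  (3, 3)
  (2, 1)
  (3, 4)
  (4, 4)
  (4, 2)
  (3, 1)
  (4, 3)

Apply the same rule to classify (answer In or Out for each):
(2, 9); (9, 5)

In, In

Every 'In' example satisfies: second ≥ 5. None of the 'Out' examples do.
(2, 9): In (second 9).
(9, 5): In (second 5).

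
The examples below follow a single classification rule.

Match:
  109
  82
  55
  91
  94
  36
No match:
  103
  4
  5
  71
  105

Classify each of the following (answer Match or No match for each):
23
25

The classifier is using: digit sum ≥ 9.
No match: 23, since digit sum 2+3 = 5.
No match: 25, since digit sum 2+5 = 7.

No match, No match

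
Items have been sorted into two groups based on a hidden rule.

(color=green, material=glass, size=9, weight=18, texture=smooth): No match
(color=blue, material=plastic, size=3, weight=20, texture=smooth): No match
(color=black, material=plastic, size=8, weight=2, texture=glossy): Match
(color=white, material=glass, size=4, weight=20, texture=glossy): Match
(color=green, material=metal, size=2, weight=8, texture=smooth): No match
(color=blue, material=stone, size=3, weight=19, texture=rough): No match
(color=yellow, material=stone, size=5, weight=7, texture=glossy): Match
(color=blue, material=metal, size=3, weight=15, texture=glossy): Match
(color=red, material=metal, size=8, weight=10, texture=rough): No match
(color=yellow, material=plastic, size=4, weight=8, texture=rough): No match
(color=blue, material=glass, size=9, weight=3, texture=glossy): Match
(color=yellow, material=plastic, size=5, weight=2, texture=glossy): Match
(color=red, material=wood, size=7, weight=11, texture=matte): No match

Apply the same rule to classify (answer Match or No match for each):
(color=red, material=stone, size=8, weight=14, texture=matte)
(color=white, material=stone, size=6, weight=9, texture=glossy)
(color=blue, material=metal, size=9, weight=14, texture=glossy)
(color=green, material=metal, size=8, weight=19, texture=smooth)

No match, Match, Match, No match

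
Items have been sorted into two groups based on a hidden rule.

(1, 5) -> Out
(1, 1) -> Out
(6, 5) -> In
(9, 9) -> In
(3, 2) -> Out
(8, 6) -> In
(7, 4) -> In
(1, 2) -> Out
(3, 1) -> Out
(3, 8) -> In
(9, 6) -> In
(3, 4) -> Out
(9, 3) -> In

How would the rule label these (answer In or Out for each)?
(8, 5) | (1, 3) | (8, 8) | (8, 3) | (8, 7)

In, Out, In, In, In

The pattern is that an item is 'In' exactly when: sum ≥ 11.
(8, 5): 8+5 = 13, passes → In.
(1, 3): 1+3 = 4, doesn't match → Out.
(8, 8): 8+8 = 16, passes → In.
(8, 3): 8+3 = 11, passes → In.
(8, 7): 8+7 = 15, passes → In.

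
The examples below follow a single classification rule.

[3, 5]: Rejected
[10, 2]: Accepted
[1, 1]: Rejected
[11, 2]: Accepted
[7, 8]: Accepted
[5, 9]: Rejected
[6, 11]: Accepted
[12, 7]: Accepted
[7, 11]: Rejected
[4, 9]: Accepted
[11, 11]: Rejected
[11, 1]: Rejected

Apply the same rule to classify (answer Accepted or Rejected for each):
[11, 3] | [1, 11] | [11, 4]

Rejected, Rejected, Accepted

Every 'Accepted' example satisfies: product is even. None of the 'Rejected' examples do.
[11, 3] — 11·3 = 33, hence Rejected. [1, 11] — 1·11 = 11, hence Rejected. [11, 4] — 11·4 = 44, hence Accepted.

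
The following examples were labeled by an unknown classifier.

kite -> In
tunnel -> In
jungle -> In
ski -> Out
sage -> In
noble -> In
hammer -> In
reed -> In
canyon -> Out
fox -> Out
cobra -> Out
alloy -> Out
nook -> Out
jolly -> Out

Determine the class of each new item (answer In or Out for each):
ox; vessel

Out, In

Checking candidate rules against both groups, what survives is: contains 'e'.
ox — no 'e', hence Out. vessel — has 'e', hence In.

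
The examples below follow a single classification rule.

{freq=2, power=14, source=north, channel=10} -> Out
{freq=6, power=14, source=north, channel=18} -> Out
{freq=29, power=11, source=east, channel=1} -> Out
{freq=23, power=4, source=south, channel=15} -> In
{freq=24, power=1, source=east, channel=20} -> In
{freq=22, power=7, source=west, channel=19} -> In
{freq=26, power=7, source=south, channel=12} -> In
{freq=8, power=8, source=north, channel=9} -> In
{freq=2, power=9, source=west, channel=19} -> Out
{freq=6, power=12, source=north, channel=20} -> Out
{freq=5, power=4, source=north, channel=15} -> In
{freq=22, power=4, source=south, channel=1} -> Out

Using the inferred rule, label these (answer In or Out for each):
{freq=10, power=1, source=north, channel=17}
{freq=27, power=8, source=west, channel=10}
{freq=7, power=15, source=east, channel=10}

A rule that fits every label: channel ≥ 9 AND power ≤ 8 — true of each 'In' example, false of each 'Out' one.
{freq=10, power=1, source=north, channel=17} → channel = 17, power = 1 → In.
{freq=27, power=8, source=west, channel=10} → channel = 10, power = 8 → In.
{freq=7, power=15, source=east, channel=10} → channel = 10, power = 15 → Out.

In, In, Out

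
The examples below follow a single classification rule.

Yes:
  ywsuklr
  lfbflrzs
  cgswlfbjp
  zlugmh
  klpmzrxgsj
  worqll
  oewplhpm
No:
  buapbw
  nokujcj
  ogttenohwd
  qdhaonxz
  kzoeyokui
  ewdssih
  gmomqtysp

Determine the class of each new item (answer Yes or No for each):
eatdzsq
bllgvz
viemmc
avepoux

The pattern is that an item is 'Yes' exactly when: contains 'l'.
eatdzsq: No (no 'l'). bllgvz: Yes (has 'l'). viemmc: No (no 'l'). avepoux: No (no 'l').

No, Yes, No, No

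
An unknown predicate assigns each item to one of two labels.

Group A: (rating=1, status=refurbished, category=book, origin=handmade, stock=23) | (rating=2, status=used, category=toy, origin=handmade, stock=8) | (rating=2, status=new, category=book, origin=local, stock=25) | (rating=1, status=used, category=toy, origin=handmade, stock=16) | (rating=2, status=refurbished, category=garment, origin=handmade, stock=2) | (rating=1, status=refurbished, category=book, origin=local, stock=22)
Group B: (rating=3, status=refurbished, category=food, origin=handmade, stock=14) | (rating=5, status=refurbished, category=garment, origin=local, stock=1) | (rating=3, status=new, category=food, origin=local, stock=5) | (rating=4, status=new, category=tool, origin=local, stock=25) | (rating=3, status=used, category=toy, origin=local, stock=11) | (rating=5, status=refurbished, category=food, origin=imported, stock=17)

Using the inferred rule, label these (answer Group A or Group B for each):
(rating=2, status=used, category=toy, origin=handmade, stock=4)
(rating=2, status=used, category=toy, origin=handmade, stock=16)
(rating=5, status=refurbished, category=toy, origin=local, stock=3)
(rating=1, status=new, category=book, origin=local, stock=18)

The classifier is using: rating ≤ 2.
(rating=2, status=used, category=toy, origin=handmade, stock=4) — rating = 2, hence Group A. (rating=2, status=used, category=toy, origin=handmade, stock=16) — rating = 2, hence Group A. (rating=5, status=refurbished, category=toy, origin=local, stock=3) — rating = 5, hence Group B. (rating=1, status=new, category=book, origin=local, stock=18) — rating = 1, hence Group A.

Group A, Group A, Group B, Group A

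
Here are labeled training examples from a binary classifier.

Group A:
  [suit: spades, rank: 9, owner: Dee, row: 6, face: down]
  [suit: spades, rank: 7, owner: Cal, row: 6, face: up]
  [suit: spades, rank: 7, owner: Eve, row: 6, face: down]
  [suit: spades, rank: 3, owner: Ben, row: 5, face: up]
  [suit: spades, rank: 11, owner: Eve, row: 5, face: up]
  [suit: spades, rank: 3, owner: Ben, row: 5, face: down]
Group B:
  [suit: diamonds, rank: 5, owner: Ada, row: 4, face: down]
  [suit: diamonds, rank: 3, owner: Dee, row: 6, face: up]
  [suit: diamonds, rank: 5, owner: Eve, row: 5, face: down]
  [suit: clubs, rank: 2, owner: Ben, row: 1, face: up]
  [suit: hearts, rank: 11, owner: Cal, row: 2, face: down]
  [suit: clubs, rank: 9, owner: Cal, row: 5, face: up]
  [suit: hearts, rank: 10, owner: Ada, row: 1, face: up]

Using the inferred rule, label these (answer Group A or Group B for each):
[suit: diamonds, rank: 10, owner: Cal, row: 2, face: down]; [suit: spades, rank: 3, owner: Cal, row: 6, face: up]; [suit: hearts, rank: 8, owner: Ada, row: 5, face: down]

Group B, Group A, Group B

The rule appears to be: suit is spades.
Group B: [suit: diamonds, rank: 10, owner: Cal, row: 2, face: down], since suit is diamonds. Group A: [suit: spades, rank: 3, owner: Cal, row: 6, face: up], since suit is spades. Group B: [suit: hearts, rank: 8, owner: Ada, row: 5, face: down], since suit is hearts.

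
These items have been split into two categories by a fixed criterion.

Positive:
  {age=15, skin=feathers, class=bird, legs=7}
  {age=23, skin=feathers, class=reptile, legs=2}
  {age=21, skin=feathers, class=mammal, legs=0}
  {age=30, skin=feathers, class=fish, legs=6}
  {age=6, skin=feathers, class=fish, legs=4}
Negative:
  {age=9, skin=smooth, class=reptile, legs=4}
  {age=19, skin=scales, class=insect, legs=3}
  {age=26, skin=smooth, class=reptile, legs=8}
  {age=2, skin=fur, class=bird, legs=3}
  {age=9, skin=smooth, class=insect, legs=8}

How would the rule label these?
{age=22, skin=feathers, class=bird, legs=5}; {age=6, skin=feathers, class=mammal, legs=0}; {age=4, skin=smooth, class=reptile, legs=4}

Positive, Positive, Negative

The rule appears to be: skin is feathers.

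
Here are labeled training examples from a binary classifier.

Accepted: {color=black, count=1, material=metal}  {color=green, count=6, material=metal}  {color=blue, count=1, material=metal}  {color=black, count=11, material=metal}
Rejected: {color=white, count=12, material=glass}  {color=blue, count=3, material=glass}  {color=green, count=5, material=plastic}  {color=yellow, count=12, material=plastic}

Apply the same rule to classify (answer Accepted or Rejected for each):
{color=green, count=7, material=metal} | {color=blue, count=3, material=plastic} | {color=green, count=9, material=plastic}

The simplest hypothesis consistent with all the labels is: material is metal.

Accepted, Rejected, Rejected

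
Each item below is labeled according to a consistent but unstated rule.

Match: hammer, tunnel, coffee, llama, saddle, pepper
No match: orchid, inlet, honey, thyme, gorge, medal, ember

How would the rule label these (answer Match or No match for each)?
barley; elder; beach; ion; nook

No match, No match, No match, No match, Match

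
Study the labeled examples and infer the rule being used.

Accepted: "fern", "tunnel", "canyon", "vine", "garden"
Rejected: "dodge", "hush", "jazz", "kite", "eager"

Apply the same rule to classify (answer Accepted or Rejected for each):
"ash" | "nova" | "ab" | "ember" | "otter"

Every 'Accepted' example satisfies: contains 'n'. None of the 'Rejected' examples do.
"ash" → no 'n' → Rejected. "nova" → has 'n' → Accepted. "ab" → no 'n' → Rejected. "ember" → no 'n' → Rejected. "otter" → no 'n' → Rejected.

Rejected, Accepted, Rejected, Rejected, Rejected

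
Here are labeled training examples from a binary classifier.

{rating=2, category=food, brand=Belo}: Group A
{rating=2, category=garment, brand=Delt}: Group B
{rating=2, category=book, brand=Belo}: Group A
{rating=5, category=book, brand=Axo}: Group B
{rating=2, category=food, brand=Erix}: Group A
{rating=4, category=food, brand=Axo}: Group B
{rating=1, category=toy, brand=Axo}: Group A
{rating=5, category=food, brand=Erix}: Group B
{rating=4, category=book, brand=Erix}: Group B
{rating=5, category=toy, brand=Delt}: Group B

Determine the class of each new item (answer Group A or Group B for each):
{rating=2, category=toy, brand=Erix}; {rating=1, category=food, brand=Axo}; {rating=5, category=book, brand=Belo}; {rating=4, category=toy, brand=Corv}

The common property of the 'Group A' items is: brand is not Delt AND rating ≤ 2. No 'Group B' item has it.
{rating=2, category=toy, brand=Erix}: Group A (brand is Erix, rating = 2). {rating=1, category=food, brand=Axo}: Group A (brand is Axo, rating = 1). {rating=5, category=book, brand=Belo}: Group B (brand is Belo, rating = 5). {rating=4, category=toy, brand=Corv}: Group B (brand is Corv, rating = 4).

Group A, Group A, Group B, Group B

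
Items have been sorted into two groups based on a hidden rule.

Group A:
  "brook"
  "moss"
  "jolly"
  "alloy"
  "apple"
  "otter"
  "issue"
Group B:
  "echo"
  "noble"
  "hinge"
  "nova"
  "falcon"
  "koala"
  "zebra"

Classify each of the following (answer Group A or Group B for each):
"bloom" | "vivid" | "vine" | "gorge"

Group A, Group B, Group B, Group B

A rule that fits every label: has a double letter — true of each 'Group A' example, false of each 'Group B' one.
"bloom": 'oo' doubled, fits → Group A.
"vivid": no doubled letter, does not pass → Group B.
"vine": no doubled letter, does not pass → Group B.
"gorge": no doubled letter, does not pass → Group B.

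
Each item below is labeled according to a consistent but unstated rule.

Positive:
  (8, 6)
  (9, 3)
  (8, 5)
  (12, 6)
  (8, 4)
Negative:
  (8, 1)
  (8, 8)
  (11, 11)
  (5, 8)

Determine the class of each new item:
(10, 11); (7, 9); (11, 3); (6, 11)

The distinguishing property — first > second AND sum ≥ 12 — holds for all the 'Positive' cases and none of the 'Negative' cases.
(10, 11) → 10 < 11, 10+11 = 21 → Negative.
(7, 9) → 7 < 9, 7+9 = 16 → Negative.
(11, 3) → 11 > 3, 11+3 = 14 → Positive.
(6, 11) → 6 < 11, 6+11 = 17 → Negative.

Negative, Negative, Positive, Negative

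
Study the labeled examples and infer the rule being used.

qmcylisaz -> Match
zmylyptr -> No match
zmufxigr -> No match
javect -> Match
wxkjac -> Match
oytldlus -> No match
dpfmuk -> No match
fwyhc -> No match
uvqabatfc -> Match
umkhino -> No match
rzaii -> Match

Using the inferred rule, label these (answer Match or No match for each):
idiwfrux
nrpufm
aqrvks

No match, No match, Match

Looking at the examples, the only property every 'Match' case has and every 'No match' case lacks is: contains 'a'.
idiwfrux → no 'a' → No match.
nrpufm → no 'a' → No match.
aqrvks → has 'a' → Match.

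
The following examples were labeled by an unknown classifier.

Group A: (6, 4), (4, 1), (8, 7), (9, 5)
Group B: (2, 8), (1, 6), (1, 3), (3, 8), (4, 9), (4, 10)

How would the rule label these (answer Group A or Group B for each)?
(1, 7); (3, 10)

Every 'Group A' example satisfies: first > second. None of the 'Group B' examples do.

Group B, Group B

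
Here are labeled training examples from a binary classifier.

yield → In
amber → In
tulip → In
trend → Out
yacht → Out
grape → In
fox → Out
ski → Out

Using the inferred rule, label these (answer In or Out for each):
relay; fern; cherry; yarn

In, Out, Out, Out

The classifier is using: has ≥ 2 vowels.
relay → 2 vowels → In. fern → 1 vowel → Out. cherry → 1 vowel → Out. yarn → 1 vowel → Out.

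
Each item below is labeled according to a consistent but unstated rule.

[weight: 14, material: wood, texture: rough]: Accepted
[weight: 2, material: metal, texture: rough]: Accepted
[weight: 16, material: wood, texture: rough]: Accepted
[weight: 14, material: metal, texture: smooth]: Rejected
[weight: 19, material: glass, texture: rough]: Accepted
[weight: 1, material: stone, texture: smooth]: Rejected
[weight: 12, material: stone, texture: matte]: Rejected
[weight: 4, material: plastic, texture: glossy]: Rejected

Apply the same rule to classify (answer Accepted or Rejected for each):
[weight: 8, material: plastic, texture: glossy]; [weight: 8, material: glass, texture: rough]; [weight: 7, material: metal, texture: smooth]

Rejected, Accepted, Rejected

The distinguishing property — texture is rough — holds for all the 'Accepted' cases and none of the 'Rejected' cases.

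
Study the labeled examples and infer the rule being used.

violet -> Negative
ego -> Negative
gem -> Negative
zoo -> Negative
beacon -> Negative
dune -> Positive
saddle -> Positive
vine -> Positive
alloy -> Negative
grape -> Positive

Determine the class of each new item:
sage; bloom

Looking at the examples, the only property every 'Positive' case has and every 'Negative' case lacks is: ends with 'e'.
Positive: sage, since ends with 'e'.
Negative: bloom, since ends with 'm'.

Positive, Negative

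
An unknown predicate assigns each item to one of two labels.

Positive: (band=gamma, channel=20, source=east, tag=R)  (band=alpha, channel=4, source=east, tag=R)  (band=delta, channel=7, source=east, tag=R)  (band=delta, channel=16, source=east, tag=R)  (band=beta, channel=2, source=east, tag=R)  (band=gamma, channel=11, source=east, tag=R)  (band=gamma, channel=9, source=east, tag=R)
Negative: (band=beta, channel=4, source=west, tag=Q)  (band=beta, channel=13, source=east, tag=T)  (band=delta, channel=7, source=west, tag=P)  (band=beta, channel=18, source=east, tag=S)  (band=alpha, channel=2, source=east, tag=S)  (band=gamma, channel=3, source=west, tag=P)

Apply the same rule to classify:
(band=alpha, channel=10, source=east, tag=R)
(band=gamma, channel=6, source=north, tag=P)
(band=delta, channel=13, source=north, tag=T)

Comparing the two groups points to one rule — tag is R.

Positive, Negative, Negative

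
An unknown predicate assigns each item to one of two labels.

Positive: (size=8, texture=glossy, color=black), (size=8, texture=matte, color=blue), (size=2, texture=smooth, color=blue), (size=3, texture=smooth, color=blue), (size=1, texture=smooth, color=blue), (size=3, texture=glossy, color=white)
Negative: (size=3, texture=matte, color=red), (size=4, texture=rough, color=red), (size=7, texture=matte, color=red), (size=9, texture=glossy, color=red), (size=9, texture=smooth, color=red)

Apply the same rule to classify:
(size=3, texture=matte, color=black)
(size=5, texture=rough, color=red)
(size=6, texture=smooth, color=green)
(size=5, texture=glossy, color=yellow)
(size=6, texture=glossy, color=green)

Positive, Negative, Positive, Positive, Positive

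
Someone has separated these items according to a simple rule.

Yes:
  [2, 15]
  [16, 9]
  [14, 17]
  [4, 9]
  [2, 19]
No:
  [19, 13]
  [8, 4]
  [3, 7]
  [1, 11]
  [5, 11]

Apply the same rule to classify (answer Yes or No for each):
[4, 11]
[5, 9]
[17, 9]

Yes, No, No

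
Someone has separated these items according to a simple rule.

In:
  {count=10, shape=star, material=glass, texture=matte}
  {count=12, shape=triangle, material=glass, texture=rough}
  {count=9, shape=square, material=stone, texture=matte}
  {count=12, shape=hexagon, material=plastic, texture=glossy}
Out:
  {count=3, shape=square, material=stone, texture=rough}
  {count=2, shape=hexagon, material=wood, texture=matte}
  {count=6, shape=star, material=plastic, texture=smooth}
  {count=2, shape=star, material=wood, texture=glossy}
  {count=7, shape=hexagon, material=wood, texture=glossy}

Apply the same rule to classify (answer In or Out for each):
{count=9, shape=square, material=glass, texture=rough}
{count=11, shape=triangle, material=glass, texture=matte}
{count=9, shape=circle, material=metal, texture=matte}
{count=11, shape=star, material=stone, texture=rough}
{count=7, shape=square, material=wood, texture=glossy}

In, In, In, In, Out

The common property of the 'In' items is: count ≥ 9. No 'Out' item has it.
In: {count=9, shape=square, material=glass, texture=rough}, since count = 9.
In: {count=11, shape=triangle, material=glass, texture=matte}, since count = 11.
In: {count=9, shape=circle, material=metal, texture=matte}, since count = 9.
In: {count=11, shape=star, material=stone, texture=rough}, since count = 11.
Out: {count=7, shape=square, material=wood, texture=glossy}, since count = 7.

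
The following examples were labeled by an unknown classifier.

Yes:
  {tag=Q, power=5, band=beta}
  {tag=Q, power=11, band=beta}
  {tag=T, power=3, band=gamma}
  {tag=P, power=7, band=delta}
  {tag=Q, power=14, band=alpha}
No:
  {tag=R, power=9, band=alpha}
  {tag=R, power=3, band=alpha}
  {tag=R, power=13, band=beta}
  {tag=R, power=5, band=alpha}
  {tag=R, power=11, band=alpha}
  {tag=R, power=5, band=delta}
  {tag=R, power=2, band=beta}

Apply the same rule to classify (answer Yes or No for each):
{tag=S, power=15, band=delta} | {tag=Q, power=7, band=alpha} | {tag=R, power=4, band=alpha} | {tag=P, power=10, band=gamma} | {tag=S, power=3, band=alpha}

Yes, Yes, No, Yes, Yes

'Yes' ⟺ tag is not R.
{tag=S, power=15, band=delta} → tag is S → Yes.
{tag=Q, power=7, band=alpha} → tag is Q → Yes.
{tag=R, power=4, band=alpha} → tag is R → No.
{tag=P, power=10, band=gamma} → tag is P → Yes.
{tag=S, power=3, band=alpha} → tag is S → Yes.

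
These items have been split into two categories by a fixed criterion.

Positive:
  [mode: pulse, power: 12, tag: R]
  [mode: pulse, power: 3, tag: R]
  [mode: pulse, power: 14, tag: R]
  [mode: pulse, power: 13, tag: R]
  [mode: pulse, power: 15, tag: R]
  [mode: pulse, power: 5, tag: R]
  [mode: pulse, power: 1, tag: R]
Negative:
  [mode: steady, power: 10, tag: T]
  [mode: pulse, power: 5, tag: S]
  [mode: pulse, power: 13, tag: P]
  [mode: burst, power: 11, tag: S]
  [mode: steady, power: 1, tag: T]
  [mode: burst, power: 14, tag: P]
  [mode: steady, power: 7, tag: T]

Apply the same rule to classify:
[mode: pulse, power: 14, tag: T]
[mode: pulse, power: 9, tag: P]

Negative, Negative

Every 'Positive' example satisfies: tag is R. None of the 'Negative' examples do.
[mode: pulse, power: 14, tag: T]: tag is T, doesn't match → Negative. [mode: pulse, power: 9, tag: P]: tag is P, doesn't match → Negative.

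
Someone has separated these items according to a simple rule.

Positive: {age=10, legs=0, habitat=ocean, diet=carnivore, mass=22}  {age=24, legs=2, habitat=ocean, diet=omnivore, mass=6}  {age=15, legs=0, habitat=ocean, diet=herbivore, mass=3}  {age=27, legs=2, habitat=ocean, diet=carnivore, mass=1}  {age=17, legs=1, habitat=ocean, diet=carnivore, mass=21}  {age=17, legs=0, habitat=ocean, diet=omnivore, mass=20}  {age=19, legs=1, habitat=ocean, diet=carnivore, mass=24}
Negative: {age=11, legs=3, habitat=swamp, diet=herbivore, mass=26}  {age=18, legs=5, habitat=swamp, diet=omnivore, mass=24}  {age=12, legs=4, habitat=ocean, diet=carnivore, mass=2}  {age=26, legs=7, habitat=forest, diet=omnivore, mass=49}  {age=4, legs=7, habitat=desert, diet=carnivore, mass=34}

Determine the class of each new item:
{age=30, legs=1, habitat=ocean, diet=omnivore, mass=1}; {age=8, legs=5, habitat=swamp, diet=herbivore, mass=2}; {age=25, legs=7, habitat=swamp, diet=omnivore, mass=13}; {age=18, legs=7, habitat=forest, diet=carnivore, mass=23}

One predicate separates the groups cleanly: legs ≤ 2.
{age=30, legs=1, habitat=ocean, diet=omnivore, mass=1} — legs = 1, hence Positive. {age=8, legs=5, habitat=swamp, diet=herbivore, mass=2} — legs = 5, hence Negative. {age=25, legs=7, habitat=swamp, diet=omnivore, mass=13} — legs = 7, hence Negative. {age=18, legs=7, habitat=forest, diet=carnivore, mass=23} — legs = 7, hence Negative.

Positive, Negative, Negative, Negative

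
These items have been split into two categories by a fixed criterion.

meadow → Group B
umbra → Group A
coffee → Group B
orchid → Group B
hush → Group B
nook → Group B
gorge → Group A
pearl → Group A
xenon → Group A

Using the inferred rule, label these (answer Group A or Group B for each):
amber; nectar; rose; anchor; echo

Group A, Group B, Group B, Group B, Group B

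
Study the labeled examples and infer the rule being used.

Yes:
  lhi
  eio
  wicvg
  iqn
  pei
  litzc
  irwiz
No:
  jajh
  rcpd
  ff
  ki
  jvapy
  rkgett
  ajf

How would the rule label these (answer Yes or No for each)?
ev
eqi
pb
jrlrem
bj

The pattern is that an item is 'Yes' exactly when: odd length AND contains 'i'.
ev: No (length 2, no 'i').
eqi: Yes (length 3, has 'i').
pb: No (length 2, no 'i').
jrlrem: No (length 6, no 'i').
bj: No (length 2, no 'i').

No, Yes, No, No, No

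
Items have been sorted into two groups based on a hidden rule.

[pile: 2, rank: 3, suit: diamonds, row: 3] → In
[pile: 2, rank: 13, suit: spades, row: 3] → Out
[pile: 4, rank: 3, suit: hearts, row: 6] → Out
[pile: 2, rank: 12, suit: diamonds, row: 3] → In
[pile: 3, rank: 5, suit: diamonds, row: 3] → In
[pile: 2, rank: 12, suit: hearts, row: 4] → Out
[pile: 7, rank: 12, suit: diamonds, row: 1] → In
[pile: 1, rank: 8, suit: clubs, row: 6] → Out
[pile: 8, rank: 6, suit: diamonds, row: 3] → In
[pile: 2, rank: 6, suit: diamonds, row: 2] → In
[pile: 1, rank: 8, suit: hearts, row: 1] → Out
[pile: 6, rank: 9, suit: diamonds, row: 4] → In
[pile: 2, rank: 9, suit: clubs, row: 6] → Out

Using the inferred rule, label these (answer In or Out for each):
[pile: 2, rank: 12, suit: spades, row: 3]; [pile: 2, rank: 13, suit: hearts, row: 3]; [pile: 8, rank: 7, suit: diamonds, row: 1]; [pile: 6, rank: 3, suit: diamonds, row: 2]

'In' ⟺ suit is diamonds.
[pile: 2, rank: 12, suit: spades, row: 3]: Out (suit is spades).
[pile: 2, rank: 13, suit: hearts, row: 3]: Out (suit is hearts).
[pile: 8, rank: 7, suit: diamonds, row: 1]: In (suit is diamonds).
[pile: 6, rank: 3, suit: diamonds, row: 2]: In (suit is diamonds).

Out, Out, In, In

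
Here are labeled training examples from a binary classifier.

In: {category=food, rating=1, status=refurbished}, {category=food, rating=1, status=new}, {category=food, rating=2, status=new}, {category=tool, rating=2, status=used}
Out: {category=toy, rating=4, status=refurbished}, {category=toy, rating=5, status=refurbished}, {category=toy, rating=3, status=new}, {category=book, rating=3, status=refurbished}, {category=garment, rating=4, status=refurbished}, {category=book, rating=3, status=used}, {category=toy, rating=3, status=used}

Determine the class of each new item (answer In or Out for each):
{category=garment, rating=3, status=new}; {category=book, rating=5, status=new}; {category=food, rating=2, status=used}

Out, Out, In

Rule: rating ≤ 2. This holds for each 'In' example and fails for each 'Out' one.
Out: {category=garment, rating=3, status=new}, since rating = 3. Out: {category=book, rating=5, status=new}, since rating = 5. In: {category=food, rating=2, status=used}, since rating = 2.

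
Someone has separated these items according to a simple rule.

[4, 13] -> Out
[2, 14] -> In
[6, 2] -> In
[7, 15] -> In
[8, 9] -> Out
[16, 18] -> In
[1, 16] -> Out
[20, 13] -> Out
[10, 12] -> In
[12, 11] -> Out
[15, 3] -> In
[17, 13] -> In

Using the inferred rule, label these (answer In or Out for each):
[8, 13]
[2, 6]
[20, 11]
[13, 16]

The pattern is that an item is 'In' exactly when: sum is even.
Out: [8, 13], since 8+13 = 21. In: [2, 6], since 2+6 = 8. Out: [20, 11], since 20+11 = 31. Out: [13, 16], since 13+16 = 29.

Out, In, Out, Out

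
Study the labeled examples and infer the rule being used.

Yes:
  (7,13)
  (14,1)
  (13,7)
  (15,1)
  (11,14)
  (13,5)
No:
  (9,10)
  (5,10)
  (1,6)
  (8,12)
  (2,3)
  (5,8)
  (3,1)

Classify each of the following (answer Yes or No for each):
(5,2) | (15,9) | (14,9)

No, Yes, Yes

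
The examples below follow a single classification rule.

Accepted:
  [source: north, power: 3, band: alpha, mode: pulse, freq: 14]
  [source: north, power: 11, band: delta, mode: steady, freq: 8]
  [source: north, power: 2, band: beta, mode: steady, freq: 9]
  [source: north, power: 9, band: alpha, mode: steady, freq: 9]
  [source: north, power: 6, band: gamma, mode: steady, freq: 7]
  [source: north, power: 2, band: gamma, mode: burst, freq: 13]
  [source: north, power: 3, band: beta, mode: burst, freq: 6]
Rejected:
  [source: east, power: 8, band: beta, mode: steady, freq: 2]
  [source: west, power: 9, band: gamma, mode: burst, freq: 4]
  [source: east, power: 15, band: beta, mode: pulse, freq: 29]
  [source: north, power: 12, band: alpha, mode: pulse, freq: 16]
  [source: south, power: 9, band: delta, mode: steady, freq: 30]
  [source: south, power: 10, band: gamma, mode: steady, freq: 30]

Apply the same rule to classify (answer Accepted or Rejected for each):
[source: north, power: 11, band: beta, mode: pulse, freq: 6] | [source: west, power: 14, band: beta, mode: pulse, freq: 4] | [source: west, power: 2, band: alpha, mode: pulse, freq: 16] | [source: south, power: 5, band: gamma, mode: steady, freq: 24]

One predicate separates the groups cleanly: source is north AND freq ≤ 14.
[source: north, power: 11, band: beta, mode: pulse, freq: 6]: source is north, freq = 6 — satisfies this, so Accepted. [source: west, power: 14, band: beta, mode: pulse, freq: 4]: source is west, freq = 4 — doesn't match, so Rejected. [source: west, power: 2, band: alpha, mode: pulse, freq: 16]: source is west, freq = 16 — doesn't match, so Rejected. [source: south, power: 5, band: gamma, mode: steady, freq: 24]: source is south, freq = 24 — doesn't match, so Rejected.

Accepted, Rejected, Rejected, Rejected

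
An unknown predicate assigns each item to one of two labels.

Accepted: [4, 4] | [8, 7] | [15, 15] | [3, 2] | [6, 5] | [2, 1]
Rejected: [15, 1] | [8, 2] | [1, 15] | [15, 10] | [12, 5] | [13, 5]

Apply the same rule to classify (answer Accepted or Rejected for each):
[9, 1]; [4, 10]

Rejected, Rejected

A rule that fits every label: |first − second| ≤ 1 — true of each 'Accepted' example, false of each 'Rejected' one.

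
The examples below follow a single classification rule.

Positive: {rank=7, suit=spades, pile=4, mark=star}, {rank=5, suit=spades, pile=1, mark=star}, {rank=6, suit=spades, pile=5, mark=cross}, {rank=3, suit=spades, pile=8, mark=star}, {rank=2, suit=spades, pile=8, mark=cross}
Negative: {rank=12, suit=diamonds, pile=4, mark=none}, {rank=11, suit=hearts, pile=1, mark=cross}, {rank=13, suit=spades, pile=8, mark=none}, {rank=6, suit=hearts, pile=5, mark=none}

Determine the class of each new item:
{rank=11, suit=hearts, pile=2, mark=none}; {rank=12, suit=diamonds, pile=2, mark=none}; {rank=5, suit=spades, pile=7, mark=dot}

Negative, Negative, Positive

One predicate separates the groups cleanly: suit is spades AND rank ≤ 7.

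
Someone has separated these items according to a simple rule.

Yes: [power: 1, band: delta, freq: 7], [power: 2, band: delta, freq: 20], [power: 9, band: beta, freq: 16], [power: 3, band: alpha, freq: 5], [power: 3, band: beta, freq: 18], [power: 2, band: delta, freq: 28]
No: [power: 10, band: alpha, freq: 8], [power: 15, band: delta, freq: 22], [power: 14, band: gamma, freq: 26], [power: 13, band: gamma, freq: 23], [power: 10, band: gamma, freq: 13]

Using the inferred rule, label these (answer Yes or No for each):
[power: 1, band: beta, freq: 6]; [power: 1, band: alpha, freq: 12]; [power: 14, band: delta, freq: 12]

Yes, Yes, No

The rule appears to be: power ≤ 9.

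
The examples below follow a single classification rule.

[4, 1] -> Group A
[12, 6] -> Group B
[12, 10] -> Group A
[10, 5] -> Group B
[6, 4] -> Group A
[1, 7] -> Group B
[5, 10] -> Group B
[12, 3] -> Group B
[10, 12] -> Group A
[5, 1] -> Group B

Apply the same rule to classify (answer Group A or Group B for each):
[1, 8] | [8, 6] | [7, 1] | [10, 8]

Every 'Group A' example satisfies: |first − second| ≤ 3. None of the 'Group B' examples do.
Group B: [1, 8], since |1−8| = 7.
Group A: [8, 6], since |8−6| = 2.
Group B: [7, 1], since |7−1| = 6.
Group A: [10, 8], since |10−8| = 2.

Group B, Group A, Group B, Group A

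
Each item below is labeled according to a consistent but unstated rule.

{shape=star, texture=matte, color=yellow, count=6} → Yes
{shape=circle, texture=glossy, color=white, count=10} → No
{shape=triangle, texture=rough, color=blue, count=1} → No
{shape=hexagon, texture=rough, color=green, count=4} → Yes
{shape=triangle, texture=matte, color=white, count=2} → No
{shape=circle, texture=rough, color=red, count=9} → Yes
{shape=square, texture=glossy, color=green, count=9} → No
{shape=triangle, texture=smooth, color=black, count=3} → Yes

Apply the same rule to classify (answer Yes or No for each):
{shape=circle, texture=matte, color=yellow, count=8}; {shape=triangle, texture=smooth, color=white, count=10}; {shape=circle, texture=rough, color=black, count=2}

Yes, Yes, No

'Yes' ⟺ texture is not glossy AND count ≥ 3.
{shape=circle, texture=matte, color=yellow, count=8}: texture is matte, count = 8 — checks out, so Yes.
{shape=triangle, texture=smooth, color=white, count=10}: texture is smooth, count = 10 — checks out, so Yes.
{shape=circle, texture=rough, color=black, count=2}: texture is rough, count = 2 — lacks this property, so No.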